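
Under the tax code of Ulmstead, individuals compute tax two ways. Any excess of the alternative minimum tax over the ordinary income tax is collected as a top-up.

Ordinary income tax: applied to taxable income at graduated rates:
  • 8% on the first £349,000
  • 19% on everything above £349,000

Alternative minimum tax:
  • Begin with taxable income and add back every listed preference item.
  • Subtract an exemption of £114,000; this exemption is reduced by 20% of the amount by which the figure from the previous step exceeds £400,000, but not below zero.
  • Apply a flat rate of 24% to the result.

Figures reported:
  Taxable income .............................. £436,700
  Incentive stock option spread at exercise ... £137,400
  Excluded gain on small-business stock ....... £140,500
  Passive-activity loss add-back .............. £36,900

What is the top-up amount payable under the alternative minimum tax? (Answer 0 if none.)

Ordinary income tax:
  £349,000 × 8% = £27,920
  £87,700 × 19% = £16,663
  → £44,583

Alternative minimum tax:
  Adjusted income: £436,700 + £137,400 + £140,500 + £36,900 = £751,500
  Exemption: £114,000 − 20% × (£751,500 − £400,000) = £114,000 − £70,300 = £43,700
  Base: £751,500 − £43,700 = £707,800
  £707,800 × 24% = £169,872

Excess of alternative minimum tax over ordinary income tax: £169,872 − £44,583 = £125,289.

£125,289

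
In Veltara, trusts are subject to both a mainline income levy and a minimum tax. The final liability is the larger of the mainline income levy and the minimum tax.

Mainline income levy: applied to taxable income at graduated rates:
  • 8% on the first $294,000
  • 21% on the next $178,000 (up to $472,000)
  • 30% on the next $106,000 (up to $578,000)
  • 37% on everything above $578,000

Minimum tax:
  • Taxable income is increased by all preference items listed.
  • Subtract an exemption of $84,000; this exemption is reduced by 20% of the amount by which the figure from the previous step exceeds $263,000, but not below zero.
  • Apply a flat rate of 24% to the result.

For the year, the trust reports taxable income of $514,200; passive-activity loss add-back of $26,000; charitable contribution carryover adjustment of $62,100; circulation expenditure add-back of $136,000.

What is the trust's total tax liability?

Minimum tax:
  Adjusted income: $514,200 + $26,000 + $62,100 + $136,000 = $738,300
  Exemption: 20% × ($738,300 − $263,000) = $95,060 ≥ $84,000, so the exemption is fully phased out
  Base: $738,300 − $0 = $738,300
  $738,300 × 24% = $177,192

Mainline income levy:
  $294,000 × 8% = $23,520
  $178,000 × 21% = $37,380
  $42,200 × 30% = $12,660
  → $73,560

$177,192 > $73,560, so the minimum tax is the binding amount.

$177,192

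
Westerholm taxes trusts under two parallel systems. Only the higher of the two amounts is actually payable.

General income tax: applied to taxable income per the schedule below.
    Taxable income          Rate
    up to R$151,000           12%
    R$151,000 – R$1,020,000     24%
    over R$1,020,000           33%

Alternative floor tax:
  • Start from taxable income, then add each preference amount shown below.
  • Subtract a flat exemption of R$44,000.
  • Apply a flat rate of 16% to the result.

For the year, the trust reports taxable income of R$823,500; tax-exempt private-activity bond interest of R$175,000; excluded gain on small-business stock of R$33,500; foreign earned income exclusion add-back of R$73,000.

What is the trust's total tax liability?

General income tax:
  R$151,000 × 12% = R$18,120
  R$672,500 × 24% = R$161,400
  → R$179,520

Alternative floor tax:
  Adjusted income: R$823,500 + R$175,000 + R$33,500 + R$73,000 = R$1,105,000
  Less exemption R$44,000 → base R$1,061,000
  R$1,061,000 × 16% = R$169,760

R$179,520 > R$169,760, so the general income tax governs.

R$179,520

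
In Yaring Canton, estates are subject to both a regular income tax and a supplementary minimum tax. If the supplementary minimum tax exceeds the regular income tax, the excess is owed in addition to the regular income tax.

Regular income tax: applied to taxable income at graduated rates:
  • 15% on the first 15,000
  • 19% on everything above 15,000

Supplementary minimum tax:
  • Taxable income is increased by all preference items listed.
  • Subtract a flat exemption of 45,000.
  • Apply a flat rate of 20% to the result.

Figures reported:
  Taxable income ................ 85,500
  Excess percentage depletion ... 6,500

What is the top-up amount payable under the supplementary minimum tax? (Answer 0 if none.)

0

Regular income tax:
  15,000 × 15% = 2,250
  70,500 × 19% = 13,395
  → 15,645

Supplementary minimum tax:
  Adjusted income: 85,500 + 6,500 = 92,000
  Less exemption 45,000 → base 47,000
  47,000 × 20% = 9,400

9,400 ≤ 15,645, so no add-on is due.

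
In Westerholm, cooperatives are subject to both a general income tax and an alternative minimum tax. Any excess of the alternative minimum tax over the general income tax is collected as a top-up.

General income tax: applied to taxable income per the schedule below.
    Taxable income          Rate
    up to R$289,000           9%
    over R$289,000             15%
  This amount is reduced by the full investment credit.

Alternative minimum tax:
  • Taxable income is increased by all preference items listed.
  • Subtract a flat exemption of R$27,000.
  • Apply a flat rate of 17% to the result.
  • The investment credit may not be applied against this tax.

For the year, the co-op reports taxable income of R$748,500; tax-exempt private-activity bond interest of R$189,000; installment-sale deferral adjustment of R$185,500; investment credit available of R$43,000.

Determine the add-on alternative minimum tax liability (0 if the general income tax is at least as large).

Alternative minimum tax:
  Adjusted income: R$748,500 + R$189,000 + R$185,500 = R$1,123,000
  Less exemption R$27,000 → base R$1,096,000
  R$1,096,000 × 17% = R$186,320

General income tax:
  R$289,000 × 9% = R$26,010
  R$459,500 × 15% = R$68,925
  → R$94,935
  Less investment credit R$43,000 → R$51,935

Excess of alternative minimum tax over general income tax: R$186,320 − R$51,935 = R$134,385.

R$134,385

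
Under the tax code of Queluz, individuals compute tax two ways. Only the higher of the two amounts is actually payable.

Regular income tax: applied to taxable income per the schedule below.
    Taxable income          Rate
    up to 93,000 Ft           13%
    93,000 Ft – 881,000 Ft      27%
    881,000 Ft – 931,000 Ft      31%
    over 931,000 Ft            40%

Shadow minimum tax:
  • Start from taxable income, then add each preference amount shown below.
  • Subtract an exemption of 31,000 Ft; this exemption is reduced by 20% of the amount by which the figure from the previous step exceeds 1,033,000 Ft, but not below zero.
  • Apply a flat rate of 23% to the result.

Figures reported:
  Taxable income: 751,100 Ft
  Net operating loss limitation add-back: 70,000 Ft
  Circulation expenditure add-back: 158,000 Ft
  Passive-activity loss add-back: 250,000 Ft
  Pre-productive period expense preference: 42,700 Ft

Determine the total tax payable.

292,514 Ft

Regular income tax:
  93,000 Ft × 13% = 12,090 Ft
  658,100 Ft × 27% = 177,687 Ft
  → 189,777 Ft

Shadow minimum tax:
  Adjusted income: 751,100 Ft + 70,000 Ft + 158,000 Ft + 250,000 Ft + 42,700 Ft = 1,271,800 Ft
  Exemption: 20% × (1,271,800 Ft − 1,033,000 Ft) = 47,760 Ft ≥ 31,000 Ft, so the exemption is fully phased out
  Base: 1,271,800 Ft − 0 Ft = 1,271,800 Ft
  1,271,800 Ft × 23% = 292,514 Ft

292,514 Ft > 189,777 Ft, so the shadow minimum tax is the binding amount.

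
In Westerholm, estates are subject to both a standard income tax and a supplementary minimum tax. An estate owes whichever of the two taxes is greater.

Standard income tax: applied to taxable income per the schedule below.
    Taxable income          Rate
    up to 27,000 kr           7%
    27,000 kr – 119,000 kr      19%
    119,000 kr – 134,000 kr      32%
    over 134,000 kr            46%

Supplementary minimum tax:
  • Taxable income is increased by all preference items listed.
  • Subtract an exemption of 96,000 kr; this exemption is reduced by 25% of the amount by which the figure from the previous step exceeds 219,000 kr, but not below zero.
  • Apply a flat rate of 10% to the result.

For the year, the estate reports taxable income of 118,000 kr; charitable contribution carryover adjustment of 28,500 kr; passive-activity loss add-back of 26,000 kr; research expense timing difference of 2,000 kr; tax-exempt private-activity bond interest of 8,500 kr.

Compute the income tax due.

Supplementary minimum tax:
  Adjusted income: 118,000 kr + 28,500 kr + 26,000 kr + 2,000 kr + 8,500 kr = 183,000 kr
  Exemption: 183,000 kr ≤ 219,000 kr, so full 96,000 kr applies
  Base: 183,000 kr − 96,000 kr = 87,000 kr
  87,000 kr × 10% = 8,700 kr

Standard income tax:
  27,000 kr × 7% = 1,890 kr
  91,000 kr × 19% = 17,290 kr
  → 19,180 kr

19,180 kr > 8,700 kr, so the standard income tax governs.

19,180 kr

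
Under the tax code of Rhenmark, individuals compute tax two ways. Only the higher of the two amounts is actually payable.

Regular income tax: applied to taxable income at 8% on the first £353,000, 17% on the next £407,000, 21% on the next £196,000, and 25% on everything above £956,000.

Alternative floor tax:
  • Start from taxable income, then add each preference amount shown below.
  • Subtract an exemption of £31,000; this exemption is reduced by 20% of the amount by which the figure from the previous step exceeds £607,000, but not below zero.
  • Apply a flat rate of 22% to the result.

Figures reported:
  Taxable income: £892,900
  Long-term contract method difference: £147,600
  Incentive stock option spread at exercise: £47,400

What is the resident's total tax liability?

£239,338

Regular income tax:
  £353,000 × 8% = £28,240
  £407,000 × 17% = £69,190
  £132,900 × 21% = £27,909
  → £125,339

Alternative floor tax:
  Adjusted income: £892,900 + £147,600 + £47,400 = £1,087,900
  Exemption: 20% × (£1,087,900 − £607,000) = £96,180 ≥ £31,000, so the exemption is fully phased out
  Base: £1,087,900 − £0 = £1,087,900
  £1,087,900 × 22% = £239,338

£239,338 > £125,339, so the alternative floor tax is the binding amount.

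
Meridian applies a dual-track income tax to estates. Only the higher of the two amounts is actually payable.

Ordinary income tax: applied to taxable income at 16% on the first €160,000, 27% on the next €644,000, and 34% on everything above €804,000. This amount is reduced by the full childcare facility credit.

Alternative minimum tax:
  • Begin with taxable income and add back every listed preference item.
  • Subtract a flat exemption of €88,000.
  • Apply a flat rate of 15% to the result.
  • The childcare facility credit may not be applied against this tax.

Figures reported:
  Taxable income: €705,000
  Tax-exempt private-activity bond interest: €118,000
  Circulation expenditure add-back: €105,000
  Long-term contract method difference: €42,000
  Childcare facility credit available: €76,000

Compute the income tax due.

€132,300

Ordinary income tax:
  €160,000 × 16% = €25,600
  €545,000 × 27% = €147,150
  → €172,750
  Less childcare facility credit €76,000 → €96,750

Alternative minimum tax:
  Adjusted income: €705,000 + €118,000 + €105,000 + €42,000 = €970,000
  Less exemption €88,000 → base €882,000
  €882,000 × 15% = €132,300

€132,300 > €96,750, so the alternative minimum tax is the binding amount.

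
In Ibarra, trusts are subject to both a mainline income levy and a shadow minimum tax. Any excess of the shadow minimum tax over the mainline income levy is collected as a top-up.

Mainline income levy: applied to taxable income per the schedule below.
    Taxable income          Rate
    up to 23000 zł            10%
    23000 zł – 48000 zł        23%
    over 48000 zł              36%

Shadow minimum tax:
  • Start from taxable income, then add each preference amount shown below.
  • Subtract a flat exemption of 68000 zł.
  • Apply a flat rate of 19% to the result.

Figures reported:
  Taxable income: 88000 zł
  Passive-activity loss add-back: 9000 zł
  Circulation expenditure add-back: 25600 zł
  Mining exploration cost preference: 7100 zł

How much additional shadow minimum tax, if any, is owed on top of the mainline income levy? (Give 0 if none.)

Mainline income levy:
  23000 zł × 10% = 2300 zł
  25000 zł × 23% = 5750 zł
  40000 zł × 36% = 14400 zł
  → 22450 zł

Shadow minimum tax:
  Adjusted income: 88000 zł + 9000 zł + 25600 zł + 7100 zł = 129700 zł
  Less exemption 68000 zł → base 61700 zł
  61700 zł × 19% = 11723 zł

11723 zł ≤ 22450 zł, so no add-on is due.

0 zł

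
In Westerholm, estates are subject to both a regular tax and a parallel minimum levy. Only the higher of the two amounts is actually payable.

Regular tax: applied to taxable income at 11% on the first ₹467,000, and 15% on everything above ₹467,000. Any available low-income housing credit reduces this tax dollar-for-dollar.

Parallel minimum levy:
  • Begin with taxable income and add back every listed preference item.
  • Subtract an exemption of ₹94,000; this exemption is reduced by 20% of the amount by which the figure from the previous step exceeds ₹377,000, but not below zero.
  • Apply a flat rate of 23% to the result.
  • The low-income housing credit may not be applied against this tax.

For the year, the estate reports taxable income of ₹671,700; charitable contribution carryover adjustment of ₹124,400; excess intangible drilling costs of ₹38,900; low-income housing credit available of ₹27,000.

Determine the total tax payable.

₹191,498

Regular tax:
  ₹467,000 × 11% = ₹51,370
  ₹204,700 × 15% = ₹30,705
  → ₹82,075
  Less low-income housing credit ₹27,000 → ₹55,075

Parallel minimum levy:
  Adjusted income: ₹671,700 + ₹124,400 + ₹38,900 = ₹835,000
  Exemption: ₹94,000 − 20% × (₹835,000 − ₹377,000) = ₹94,000 − ₹91,600 = ₹2,400
  Base: ₹835,000 − ₹2,400 = ₹832,600
  ₹832,600 × 23% = ₹191,498

₹191,498 > ₹55,075, so the parallel minimum levy is the binding amount.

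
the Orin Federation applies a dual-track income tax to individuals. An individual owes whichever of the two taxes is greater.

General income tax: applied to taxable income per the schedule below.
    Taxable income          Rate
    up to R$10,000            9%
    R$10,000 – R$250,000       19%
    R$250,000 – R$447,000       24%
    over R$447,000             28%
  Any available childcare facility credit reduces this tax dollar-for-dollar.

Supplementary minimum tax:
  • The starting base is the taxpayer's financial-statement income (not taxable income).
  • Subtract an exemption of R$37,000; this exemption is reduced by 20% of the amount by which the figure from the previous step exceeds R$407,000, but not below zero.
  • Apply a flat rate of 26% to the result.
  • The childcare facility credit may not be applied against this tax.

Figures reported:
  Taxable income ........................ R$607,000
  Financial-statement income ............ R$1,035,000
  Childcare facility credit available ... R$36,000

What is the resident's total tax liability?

General income tax:
  R$10,000 × 9% = R$900
  R$240,000 × 19% = R$45,600
  R$197,000 × 24% = R$47,280
  R$160,000 × 28% = R$44,800
  → R$138,580
  Less childcare facility credit R$36,000 → R$102,580

Supplementary minimum tax:
  Base (financial-statement income): R$1,035,000
  Exemption: 20% × (R$1,035,000 − R$407,000) = R$125,600 ≥ R$37,000, so the exemption is fully phased out
  Base: R$1,035,000 − R$0 = R$1,035,000
  R$1,035,000 × 26% = R$269,100

R$269,100 > R$102,580, so the supplementary minimum tax is the binding amount.

R$269,100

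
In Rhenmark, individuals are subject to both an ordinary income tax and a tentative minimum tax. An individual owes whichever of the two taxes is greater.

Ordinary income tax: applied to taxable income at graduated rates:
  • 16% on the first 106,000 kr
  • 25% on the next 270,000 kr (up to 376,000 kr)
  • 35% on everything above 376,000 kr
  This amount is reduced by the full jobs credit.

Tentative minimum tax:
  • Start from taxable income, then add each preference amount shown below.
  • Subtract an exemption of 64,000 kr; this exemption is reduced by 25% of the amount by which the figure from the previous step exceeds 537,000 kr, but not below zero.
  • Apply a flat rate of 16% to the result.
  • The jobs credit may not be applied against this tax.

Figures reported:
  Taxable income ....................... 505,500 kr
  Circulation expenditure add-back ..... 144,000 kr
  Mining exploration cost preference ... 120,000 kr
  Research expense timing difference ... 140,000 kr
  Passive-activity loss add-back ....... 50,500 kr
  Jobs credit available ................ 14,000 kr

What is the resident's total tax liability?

Tentative minimum tax:
  Adjusted income: 505,500 kr + 144,000 kr + 120,000 kr + 140,000 kr + 50,500 kr = 960,000 kr
  Exemption: 25% × (960,000 kr − 537,000 kr) = 105,750 kr ≥ 64,000 kr, so the exemption is fully phased out
  Base: 960,000 kr − 0 kr = 960,000 kr
  960,000 kr × 16% = 153,600 kr

Ordinary income tax:
  106,000 kr × 16% = 16,960 kr
  270,000 kr × 25% = 67,500 kr
  129,500 kr × 35% = 45,325 kr
  → 129,785 kr
  Less jobs credit 14,000 kr → 115,785 kr

153,600 kr > 115,785 kr, so the tentative minimum tax is the binding amount.

153,600 kr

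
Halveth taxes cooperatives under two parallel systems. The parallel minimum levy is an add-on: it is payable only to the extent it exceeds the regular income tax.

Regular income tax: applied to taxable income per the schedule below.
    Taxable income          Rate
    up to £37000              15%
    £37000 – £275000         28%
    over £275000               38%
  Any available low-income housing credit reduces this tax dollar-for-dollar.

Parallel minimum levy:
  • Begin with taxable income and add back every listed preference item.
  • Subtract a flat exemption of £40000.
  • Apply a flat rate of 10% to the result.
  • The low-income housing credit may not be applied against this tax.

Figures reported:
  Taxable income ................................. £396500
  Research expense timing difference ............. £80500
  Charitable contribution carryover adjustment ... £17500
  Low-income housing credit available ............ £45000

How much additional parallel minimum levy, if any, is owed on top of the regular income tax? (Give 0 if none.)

£0

Regular income tax:
  £37000 × 15% = £5550
  £238000 × 28% = £66640
  £121500 × 38% = £46170
  → £118360
  Less low-income housing credit £45000 → £73360

Parallel minimum levy:
  Adjusted income: £396500 + £80500 + £17500 = £494500
  Less exemption £40000 → base £454500
  £454500 × 10% = £45450

£45450 ≤ £73360, so no add-on is due.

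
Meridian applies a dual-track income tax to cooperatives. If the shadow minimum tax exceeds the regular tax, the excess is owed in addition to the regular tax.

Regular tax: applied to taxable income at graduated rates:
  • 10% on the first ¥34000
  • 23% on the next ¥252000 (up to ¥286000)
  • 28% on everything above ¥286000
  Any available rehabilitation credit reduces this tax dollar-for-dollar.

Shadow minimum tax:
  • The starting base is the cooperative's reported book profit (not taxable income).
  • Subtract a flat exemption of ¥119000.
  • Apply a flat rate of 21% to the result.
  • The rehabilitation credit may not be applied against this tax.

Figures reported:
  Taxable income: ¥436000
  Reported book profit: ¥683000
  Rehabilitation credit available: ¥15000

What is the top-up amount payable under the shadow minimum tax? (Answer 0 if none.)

Regular tax:
  ¥34000 × 10% = ¥3400
  ¥252000 × 23% = ¥57960
  ¥150000 × 28% = ¥42000
  → ¥103360
  Less rehabilitation credit ¥15000 → ¥88360

Shadow minimum tax:
  Base (reported book profit): ¥683000
  Less exemption ¥119000 → base ¥564000
  ¥564000 × 21% = ¥118440

Excess of shadow minimum tax over regular tax: ¥118440 − ¥88360 = ¥30080.

¥30080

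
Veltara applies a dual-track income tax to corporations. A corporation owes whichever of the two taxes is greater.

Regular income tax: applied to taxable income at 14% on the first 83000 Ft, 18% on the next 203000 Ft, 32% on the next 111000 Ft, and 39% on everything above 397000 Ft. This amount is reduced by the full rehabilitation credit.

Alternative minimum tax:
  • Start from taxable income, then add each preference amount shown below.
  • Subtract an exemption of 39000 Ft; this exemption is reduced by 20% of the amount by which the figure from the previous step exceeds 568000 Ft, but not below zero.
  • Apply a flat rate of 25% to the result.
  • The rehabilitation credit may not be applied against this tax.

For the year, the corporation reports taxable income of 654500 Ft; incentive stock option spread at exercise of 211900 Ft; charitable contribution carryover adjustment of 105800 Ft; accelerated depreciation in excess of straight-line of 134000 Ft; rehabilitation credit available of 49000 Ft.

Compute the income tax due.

Alternative minimum tax:
  Adjusted income: 654500 Ft + 211900 Ft + 105800 Ft + 134000 Ft = 1106200 Ft
  Exemption: 20% × (1106200 Ft − 568000 Ft) = 107640 Ft ≥ 39000 Ft, so the exemption is fully phased out
  Base: 1106200 Ft − 0 Ft = 1106200 Ft
  1106200 Ft × 25% = 276550 Ft

Regular income tax:
  83000 Ft × 14% = 11620 Ft
  203000 Ft × 18% = 36540 Ft
  111000 Ft × 32% = 35520 Ft
  257500 Ft × 39% = 100425 Ft
  → 184105 Ft
  Less rehabilitation credit 49000 Ft → 135105 Ft

276550 Ft > 135105 Ft, so the alternative minimum tax is the binding amount.

276550 Ft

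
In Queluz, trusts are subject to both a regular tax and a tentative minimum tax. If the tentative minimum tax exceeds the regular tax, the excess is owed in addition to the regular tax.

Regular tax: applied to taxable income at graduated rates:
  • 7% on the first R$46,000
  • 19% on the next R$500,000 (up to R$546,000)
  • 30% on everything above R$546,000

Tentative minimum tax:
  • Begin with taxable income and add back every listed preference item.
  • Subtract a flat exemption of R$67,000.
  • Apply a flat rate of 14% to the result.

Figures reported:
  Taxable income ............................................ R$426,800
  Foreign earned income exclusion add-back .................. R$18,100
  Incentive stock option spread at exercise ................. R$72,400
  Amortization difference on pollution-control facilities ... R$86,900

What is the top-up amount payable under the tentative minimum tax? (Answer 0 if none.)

Regular tax:
  R$46,000 × 7% = R$3,220
  R$380,800 × 19% = R$72,352
  → R$75,572

Tentative minimum tax:
  Adjusted income: R$426,800 + R$18,100 + R$72,400 + R$86,900 = R$604,200
  Less exemption R$67,000 → base R$537,200
  R$537,200 × 14% = R$75,208

R$75,208 ≤ R$75,572, so no add-on is due.

R$0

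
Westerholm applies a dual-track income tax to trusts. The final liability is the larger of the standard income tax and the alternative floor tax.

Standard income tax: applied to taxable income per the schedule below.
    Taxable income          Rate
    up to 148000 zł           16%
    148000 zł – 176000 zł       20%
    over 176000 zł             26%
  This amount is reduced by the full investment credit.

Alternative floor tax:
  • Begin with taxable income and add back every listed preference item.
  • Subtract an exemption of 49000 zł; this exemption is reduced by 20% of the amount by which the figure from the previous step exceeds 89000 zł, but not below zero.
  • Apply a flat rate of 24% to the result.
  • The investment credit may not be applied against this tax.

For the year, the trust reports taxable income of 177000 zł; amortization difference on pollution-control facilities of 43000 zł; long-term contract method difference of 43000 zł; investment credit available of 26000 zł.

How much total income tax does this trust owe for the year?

Alternative floor tax:
  Adjusted income: 177000 zł + 43000 zł + 43000 zł = 263000 zł
  Exemption: 49000 zł − 20% × (263000 zł − 89000 zł) = 49000 zł − 34800 zł = 14200 zł
  Base: 263000 zł − 14200 zł = 248800 zł
  248800 zł × 24% = 59712 zł

Standard income tax:
  148000 zł × 16% = 23680 zł
  28000 zł × 20% = 5600 zł
  1000 zł × 26% = 260 zł
  → 29540 zł
  Less investment credit 26000 zł → 3540 zł

59712 zł > 3540 zł, so the alternative floor tax is the binding amount.

59712 zł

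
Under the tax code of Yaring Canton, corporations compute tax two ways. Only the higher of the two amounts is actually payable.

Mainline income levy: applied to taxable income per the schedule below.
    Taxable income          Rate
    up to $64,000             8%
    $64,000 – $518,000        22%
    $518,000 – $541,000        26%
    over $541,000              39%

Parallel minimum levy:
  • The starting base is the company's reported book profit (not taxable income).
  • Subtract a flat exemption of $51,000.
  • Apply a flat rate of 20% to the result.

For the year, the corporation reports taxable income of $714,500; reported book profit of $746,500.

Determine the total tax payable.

$178,645

Parallel minimum levy:
  Base (reported book profit): $746,500
  Less exemption $51,000 → base $695,500
  $695,500 × 20% = $139,100

Mainline income levy:
  $64,000 × 8% = $5,120
  $454,000 × 22% = $99,880
  $23,000 × 26% = $5,980
  $173,500 × 39% = $67,665
  → $178,645

$178,645 > $139,100, so the mainline income levy governs.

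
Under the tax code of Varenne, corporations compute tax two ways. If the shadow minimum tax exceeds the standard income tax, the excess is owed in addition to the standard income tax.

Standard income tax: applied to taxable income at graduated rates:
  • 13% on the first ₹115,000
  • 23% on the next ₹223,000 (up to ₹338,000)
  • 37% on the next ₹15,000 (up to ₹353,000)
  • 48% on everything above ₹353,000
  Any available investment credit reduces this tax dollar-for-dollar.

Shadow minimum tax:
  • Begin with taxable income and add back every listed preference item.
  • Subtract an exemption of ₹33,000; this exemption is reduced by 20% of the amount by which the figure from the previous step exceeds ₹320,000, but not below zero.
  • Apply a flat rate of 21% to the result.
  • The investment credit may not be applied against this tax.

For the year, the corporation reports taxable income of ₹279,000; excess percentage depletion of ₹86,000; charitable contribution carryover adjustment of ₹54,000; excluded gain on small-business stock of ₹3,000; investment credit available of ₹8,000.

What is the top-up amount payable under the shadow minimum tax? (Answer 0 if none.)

₹41,304

Shadow minimum tax:
  Adjusted income: ₹279,000 + ₹86,000 + ₹54,000 + ₹3,000 = ₹422,000
  Exemption: ₹33,000 − 20% × (₹422,000 − ₹320,000) = ₹33,000 − ₹20,400 = ₹12,600
  Base: ₹422,000 − ₹12,600 = ₹409,400
  ₹409,400 × 21% = ₹85,974

Standard income tax:
  ₹115,000 × 13% = ₹14,950
  ₹164,000 × 23% = ₹37,720
  → ₹52,670
  Less investment credit ₹8,000 → ₹44,670

Excess of shadow minimum tax over standard income tax: ₹85,974 − ₹44,670 = ₹41,304.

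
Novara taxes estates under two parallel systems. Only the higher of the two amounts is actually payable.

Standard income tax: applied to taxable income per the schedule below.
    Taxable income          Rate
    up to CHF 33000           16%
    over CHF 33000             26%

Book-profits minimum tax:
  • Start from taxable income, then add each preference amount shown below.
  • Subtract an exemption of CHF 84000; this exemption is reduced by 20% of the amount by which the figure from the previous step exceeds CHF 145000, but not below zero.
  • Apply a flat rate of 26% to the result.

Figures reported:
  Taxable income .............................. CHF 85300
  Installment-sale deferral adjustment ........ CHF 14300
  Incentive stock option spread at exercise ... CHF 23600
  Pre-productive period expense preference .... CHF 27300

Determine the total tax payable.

CHF 18878

Standard income tax:
  CHF 33000 × 16% = CHF 5280
  CHF 52300 × 26% = CHF 13598
  → CHF 18878

Book-profits minimum tax:
  Adjusted income: CHF 85300 + CHF 14300 + CHF 23600 + CHF 27300 = CHF 150500
  Exemption: CHF 84000 − 20% × (CHF 150500 − CHF 145000) = CHF 84000 − CHF 1100 = CHF 82900
  Base: CHF 150500 − CHF 82900 = CHF 67600
  CHF 67600 × 26% = CHF 17576

CHF 18878 > CHF 17576, so the standard income tax governs.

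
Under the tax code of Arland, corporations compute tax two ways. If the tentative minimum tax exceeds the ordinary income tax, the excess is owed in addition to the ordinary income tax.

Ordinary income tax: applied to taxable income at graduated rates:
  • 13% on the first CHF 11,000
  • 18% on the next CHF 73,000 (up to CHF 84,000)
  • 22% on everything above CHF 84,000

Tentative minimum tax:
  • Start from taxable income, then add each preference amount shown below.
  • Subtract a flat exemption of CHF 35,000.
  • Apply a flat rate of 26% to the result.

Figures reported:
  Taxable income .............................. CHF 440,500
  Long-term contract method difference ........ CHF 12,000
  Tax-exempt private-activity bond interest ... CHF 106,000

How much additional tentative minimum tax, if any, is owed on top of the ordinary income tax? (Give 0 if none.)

CHF 43,110

Tentative minimum tax:
  Adjusted income: CHF 440,500 + CHF 12,000 + CHF 106,000 = CHF 558,500
  Less exemption CHF 35,000 → base CHF 523,500
  CHF 523,500 × 26% = CHF 136,110

Ordinary income tax:
  CHF 11,000 × 13% = CHF 1,430
  CHF 73,000 × 18% = CHF 13,140
  CHF 356,500 × 22% = CHF 78,430
  → CHF 93,000

Excess of tentative minimum tax over ordinary income tax: CHF 136,110 − CHF 93,000 = CHF 43,110.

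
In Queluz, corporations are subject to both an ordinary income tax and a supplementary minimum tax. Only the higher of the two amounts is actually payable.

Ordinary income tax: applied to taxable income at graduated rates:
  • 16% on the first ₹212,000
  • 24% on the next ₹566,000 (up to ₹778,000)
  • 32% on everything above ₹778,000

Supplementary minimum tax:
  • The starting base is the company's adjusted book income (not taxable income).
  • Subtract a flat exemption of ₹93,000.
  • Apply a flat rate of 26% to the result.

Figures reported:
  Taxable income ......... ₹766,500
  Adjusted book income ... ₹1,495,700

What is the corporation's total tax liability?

Supplementary minimum tax:
  Base (adjusted book income): ₹1,495,700
  Less exemption ₹93,000 → base ₹1,402,700
  ₹1,402,700 × 26% = ₹364,702

Ordinary income tax:
  ₹212,000 × 16% = ₹33,920
  ₹554,500 × 24% = ₹133,080
  → ₹167,000

₹364,702 > ₹167,000, so the supplementary minimum tax is the binding amount.

₹364,702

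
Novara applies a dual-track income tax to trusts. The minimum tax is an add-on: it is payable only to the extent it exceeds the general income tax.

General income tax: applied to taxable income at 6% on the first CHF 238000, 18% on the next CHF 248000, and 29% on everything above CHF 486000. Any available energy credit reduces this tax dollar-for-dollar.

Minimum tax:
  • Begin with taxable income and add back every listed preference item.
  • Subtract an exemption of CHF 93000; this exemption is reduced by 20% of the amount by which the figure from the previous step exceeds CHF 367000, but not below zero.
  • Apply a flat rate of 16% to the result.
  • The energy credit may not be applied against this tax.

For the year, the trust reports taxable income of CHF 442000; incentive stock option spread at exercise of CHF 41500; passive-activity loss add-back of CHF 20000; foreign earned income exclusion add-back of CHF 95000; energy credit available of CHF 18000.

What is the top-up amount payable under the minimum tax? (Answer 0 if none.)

Minimum tax:
  Adjusted income: CHF 442000 + CHF 41500 + CHF 20000 + CHF 95000 = CHF 598500
  Exemption: CHF 93000 − 20% × (CHF 598500 − CHF 367000) = CHF 93000 − CHF 46300 = CHF 46700
  Base: CHF 598500 − CHF 46700 = CHF 551800
  CHF 551800 × 16% = CHF 88288

General income tax:
  CHF 238000 × 6% = CHF 14280
  CHF 204000 × 18% = CHF 36720
  → CHF 51000
  Less energy credit CHF 18000 → CHF 33000

Excess of minimum tax over general income tax: CHF 88288 − CHF 33000 = CHF 55288.

CHF 55288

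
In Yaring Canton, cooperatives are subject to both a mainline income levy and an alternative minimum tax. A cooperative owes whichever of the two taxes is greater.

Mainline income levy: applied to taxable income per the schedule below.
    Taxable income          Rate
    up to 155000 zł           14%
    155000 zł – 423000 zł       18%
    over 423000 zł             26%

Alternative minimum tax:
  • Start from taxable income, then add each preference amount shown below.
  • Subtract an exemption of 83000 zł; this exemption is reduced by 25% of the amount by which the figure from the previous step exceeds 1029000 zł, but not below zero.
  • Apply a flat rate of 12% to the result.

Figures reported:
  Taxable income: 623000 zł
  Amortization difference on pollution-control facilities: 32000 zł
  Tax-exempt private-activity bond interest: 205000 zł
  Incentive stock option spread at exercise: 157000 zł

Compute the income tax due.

Alternative minimum tax:
  Adjusted income: 623000 zł + 32000 zł + 205000 zł + 157000 zł = 1017000 zł
  Exemption: 1017000 zł ≤ 1029000 zł, so full 83000 zł applies
  Base: 1017000 zł − 83000 zł = 934000 zł
  934000 zł × 12% = 112080 zł

Mainline income levy:
  155000 zł × 14% = 21700 zł
  268000 zł × 18% = 48240 zł
  200000 zł × 26% = 52000 zł
  → 121940 zł

121940 zł > 112080 zł, so the mainline income levy governs.

121940 zł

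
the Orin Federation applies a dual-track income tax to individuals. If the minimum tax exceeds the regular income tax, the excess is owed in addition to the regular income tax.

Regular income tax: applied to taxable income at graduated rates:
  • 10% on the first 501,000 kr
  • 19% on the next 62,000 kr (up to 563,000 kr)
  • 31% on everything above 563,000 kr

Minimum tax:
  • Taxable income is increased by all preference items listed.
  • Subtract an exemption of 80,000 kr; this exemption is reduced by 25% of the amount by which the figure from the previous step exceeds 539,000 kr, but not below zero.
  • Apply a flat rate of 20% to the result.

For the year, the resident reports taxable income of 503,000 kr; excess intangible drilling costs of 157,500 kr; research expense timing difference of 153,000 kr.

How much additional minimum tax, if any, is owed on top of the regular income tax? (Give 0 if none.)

109,945 kr

Regular income tax:
  501,000 kr × 10% = 50,100 kr
  2,000 kr × 19% = 380 kr
  → 50,480 kr

Minimum tax:
  Adjusted income: 503,000 kr + 157,500 kr + 153,000 kr = 813,500 kr
  Exemption: 80,000 kr − 25% × (813,500 kr − 539,000 kr) = 80,000 kr − 68,625 kr = 11,375 kr
  Base: 813,500 kr − 11,375 kr = 802,125 kr
  802,125 kr × 20% = 160,425 kr

Excess of minimum tax over regular income tax: 160,425 kr − 50,480 kr = 109,945 kr.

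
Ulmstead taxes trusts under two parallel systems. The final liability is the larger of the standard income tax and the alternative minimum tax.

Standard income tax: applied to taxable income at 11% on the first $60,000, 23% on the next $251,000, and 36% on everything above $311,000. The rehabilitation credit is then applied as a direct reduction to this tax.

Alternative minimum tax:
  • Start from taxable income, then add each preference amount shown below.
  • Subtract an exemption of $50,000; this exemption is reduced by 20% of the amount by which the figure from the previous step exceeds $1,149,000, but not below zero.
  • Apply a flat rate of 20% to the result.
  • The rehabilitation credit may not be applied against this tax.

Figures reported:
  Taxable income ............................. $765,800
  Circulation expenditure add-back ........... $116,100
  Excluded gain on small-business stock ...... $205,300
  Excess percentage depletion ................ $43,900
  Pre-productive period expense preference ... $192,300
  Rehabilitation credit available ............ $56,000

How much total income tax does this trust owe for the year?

$261,656

Alternative minimum tax:
  Adjusted income: $765,800 + $116,100 + $205,300 + $43,900 + $192,300 = $1,323,400
  Exemption: $50,000 − 20% × ($1,323,400 − $1,149,000) = $50,000 − $34,880 = $15,120
  Base: $1,323,400 − $15,120 = $1,308,280
  $1,308,280 × 20% = $261,656

Standard income tax:
  $60,000 × 11% = $6,600
  $251,000 × 23% = $57,730
  $454,800 × 36% = $163,728
  → $228,058
  Less rehabilitation credit $56,000 → $172,058

$261,656 > $172,058, so the alternative minimum tax is the binding amount.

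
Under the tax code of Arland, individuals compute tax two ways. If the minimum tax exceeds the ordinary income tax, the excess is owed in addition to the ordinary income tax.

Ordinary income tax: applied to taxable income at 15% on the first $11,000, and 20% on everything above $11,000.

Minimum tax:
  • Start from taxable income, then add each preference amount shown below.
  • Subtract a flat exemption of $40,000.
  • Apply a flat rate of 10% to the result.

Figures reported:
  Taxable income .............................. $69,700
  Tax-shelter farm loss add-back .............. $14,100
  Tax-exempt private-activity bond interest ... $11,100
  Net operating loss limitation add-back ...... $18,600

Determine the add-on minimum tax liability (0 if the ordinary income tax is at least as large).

Minimum tax:
  Adjusted income: $69,700 + $14,100 + $11,100 + $18,600 = $113,500
  Less exemption $40,000 → base $73,500
  $73,500 × 10% = $7,350

Ordinary income tax:
  $11,000 × 15% = $1,650
  $58,700 × 20% = $11,740
  → $13,390

$7,350 ≤ $13,390, so no add-on is due.

$0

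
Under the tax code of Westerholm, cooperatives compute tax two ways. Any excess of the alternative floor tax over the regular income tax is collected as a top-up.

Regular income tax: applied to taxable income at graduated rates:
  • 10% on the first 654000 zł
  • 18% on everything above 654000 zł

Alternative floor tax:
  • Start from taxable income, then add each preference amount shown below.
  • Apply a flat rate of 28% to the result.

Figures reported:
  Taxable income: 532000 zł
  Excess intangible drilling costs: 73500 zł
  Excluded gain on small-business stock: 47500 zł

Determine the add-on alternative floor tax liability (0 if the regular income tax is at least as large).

129640 zł

Alternative floor tax:
  Adjusted income: 532000 zł + 73500 zł + 47500 zł = 653000 zł
  653000 zł × 28% = 182840 zł

Regular income tax:
  532000 zł × 10% = 53200 zł

Excess of alternative floor tax over regular income tax: 182840 zł − 53200 zł = 129640 zł.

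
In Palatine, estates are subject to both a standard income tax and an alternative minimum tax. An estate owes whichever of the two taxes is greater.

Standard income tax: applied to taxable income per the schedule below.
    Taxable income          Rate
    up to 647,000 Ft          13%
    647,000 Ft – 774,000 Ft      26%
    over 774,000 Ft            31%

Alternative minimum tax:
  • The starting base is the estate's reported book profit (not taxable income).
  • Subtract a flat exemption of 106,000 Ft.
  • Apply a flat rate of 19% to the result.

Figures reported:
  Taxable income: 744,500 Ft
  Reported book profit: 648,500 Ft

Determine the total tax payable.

109,460 Ft

Alternative minimum tax:
  Base (reported book profit): 648,500 Ft
  Less exemption 106,000 Ft → base 542,500 Ft
  542,500 Ft × 19% = 103,075 Ft

Standard income tax:
  647,000 Ft × 13% = 84,110 Ft
  97,500 Ft × 26% = 25,350 Ft
  → 109,460 Ft

109,460 Ft > 103,075 Ft, so the standard income tax governs.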